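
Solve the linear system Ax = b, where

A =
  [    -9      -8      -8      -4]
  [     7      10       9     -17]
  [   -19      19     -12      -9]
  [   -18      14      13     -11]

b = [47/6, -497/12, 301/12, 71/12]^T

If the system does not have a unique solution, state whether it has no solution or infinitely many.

Row-reduce the augmented matrix:
R1 ← R1 / (-9).
R2 ← R2 − 7·R1.
R3 ← R3 + 19·R1.
R4 ← R4 + 18·R1.
R2 ← R2 / (34/9).
R1 ← R1 − 8/9·R2.
R3 ← R3 − 323/9·R2.
R4 ← R4 − 30·R2.
R3 ← R3 / (-43/2).
R1 ← R1 − 4/17·R3.
R2 ← R2 − 25/34·R3.
R4 ← R4 − 118/17·R3.
R4 ← R4 / (159510/731).
R1 ← R1 − 5308/731·R4.
R2 ← R2 − 871/731·R4.
R3 ← R3 + 381/43·R4.
Reading off the reduced rows gives x_1 = -3/2, x_2 = 1/3, x_3 = -1/2, x_4 = 7/4.

x_1 = -3/2, x_2 = 1/3, x_3 = -1/2, x_4 = 7/4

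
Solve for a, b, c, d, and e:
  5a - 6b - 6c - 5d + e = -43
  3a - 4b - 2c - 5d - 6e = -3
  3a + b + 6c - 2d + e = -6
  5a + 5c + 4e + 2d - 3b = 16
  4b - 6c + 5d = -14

a = -3, b = -5, c = 4, d = 6, e = -4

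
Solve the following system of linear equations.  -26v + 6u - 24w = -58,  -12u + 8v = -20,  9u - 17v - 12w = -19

infinitely many solutions

Row-reduce:
R1 ← R1 / (6).
R2 ← R2 + 12·R1.
R3 ← R3 − 9·R1.
R2 ← R2 / (-44).
R1 ← R1 + 13/3·R2.
R3 ← R3 − 22·R2.
Rank is 2 with 3 unknowns, leaving w free.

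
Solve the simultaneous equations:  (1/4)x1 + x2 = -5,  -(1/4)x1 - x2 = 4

no solution

Row-reduce:
R1 ← R1 / (1/4).
R2 ← R2 + 1/4·R1.
Row 2 reduces to 0 = -1, a contradiction. The system is inconsistent.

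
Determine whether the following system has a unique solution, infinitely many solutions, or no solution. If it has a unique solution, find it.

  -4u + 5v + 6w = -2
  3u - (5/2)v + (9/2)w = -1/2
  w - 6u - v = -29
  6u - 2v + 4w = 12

Row-reduce:
R1 ← R1 / (-4).
R2 ← R2 − 3·R1.
R3 ← R3 + 6·R1.
R4 ← R4 − 6·R1.
R2 ← R2 / (5/4).
R1 ← R1 + 5/4·R2.
R3 ← R3 + 17/2·R2.
R4 ← R4 − 11/2·R2.
R3 ← R3 / (266/5).
R1 ← R1 − 15/2·R3.
R2 ← R2 − 36/5·R3.
R4 ← R4 + 133/5·R3.
Row 4 reduces to 0 = -2, a contradiction. The system is inconsistent.

no solution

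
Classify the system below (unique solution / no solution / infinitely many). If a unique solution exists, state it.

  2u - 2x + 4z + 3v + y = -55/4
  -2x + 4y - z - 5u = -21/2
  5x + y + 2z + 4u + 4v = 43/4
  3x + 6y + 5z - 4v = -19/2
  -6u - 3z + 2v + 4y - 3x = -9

Row-reduce the augmented matrix:
R1 ← R1 / (-2).
R2 ← R2 + 2·R1.
R3 ← R3 − 5·R1.
R4 ← R4 − 3·R1.
R5 ← R5 + 3·R1.
R2 ← R2 / (3).
R1 ← R1 + 1/2·R2.
R3 ← R3 − 7/2·R2.
R4 ← R4 − 15/2·R2.
R5 ← R5 − 5/2·R2.
R3 ← R3 / (107/6).
R1 ← R1 + 17/6·R3.
R2 ← R2 + 5/3·R3.
R4 ← R4 − 47/2·R3.
R5 ← R5 + 29/6·R3.
R4 ← R4 / (-227/107).
R1 ← R1 − 60/107·R4.
R2 ← R2 + 78/107·R4.
R3 ← R3 − 103/107·R4.
R5 ← R5 − 159/107·R4.
R5 ← R5 / (-948/227).
R1 ← R1 + 619/227·R5.
R2 ← R2 − 1009/227·R5.
R3 ← R3 + 1021/227·R5.
R4 ← R4 − 1259/227·R5.
Reading off the reduced rows gives x = 5/2, y = -3/4, z = -5/2, u = 1, v = 0.

x = 5/2, y = -3/4, z = -5/2, u = 1, v = 0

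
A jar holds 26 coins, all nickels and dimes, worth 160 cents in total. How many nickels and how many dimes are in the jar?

nickels: 20, dimes: 6

Let n = nickels, d = dimes.
  d + n = 26
  5n + 10d = 160
From equation 1: n = 26 − d.
Substitute into equation 2 and solve: d = 6.
Then n = 20.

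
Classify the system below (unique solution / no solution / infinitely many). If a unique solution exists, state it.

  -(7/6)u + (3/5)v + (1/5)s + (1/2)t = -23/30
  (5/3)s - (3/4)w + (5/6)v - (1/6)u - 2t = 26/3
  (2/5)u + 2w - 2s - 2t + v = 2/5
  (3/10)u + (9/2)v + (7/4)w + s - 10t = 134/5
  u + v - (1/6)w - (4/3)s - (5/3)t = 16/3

Row-reduce:
R1 ← R1 / (-7/6).
R2 ← R2 + 1/6·R1.
R3 ← R3 − 2/5·R1.
R4 ← R4 − 3/10·R1.
R5 ← R5 − 1·R1.
R2 ← R2 / (157/210).
R1 ← R1 + 18/35·R2.
R3 ← R3 − 211/175·R2.
R4 ← R4 − 1629/350·R2.
R5 ← R5 − 53/35·R2.
R3 ← R3 / (5039/1570).
R1 ← R1 + 81/157·R3.
R2 ← R2 + 315/314·R3.
R4 ← R4 − 5039/785·R3.
R5 ← R5 − 637/471·R3.
Swap R4 and R5.
R4 ← R4 / (-38590/15117).
R1 ← R1 − 1110/5039·R4.
R2 ← R2 − 3838/5039·R4.
R3 ← R3 + 7180/5039·R4.
Rank is 4 with 5 unknowns, leaving t free.

infinitely many solutions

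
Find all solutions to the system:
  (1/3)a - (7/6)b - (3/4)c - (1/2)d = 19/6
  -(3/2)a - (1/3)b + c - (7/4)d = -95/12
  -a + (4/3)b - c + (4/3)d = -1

infinitely many solutions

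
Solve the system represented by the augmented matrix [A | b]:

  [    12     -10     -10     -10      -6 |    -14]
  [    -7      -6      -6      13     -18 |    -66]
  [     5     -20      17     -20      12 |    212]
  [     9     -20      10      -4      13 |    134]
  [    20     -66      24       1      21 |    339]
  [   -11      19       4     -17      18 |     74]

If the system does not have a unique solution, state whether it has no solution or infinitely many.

no solution

Row-reduce:
R1 ← R1 / (12).
R2 ← R2 + 7·R1.
R3 ← R3 − 5·R1.
R4 ← R4 − 9·R1.
R5 ← R5 − 20·R1.
R6 ← R6 + 11·R1.
R2 ← R2 / (-71/6).
R1 ← R1 + 5/6·R2.
R3 ← R3 + 95/6·R2.
R4 ← R4 + 25/2·R2.
R5 ← R5 + 148/3·R2.
R6 ← R6 − 59/6·R2.
R3 ← R3 / (37).
R2 ← R2 − 1·R3.
R4 ← R4 − 30·R3.
R5 ← R5 − 90·R3.
R6 ← R6 + 15·R3.
R4 ← R4 / (43457/2627).
R1 ← R1 + 95/71·R4.
R2 ← R2 − 214/2627·R4.
R3 ← R3 + 1805/2627·R4.
R5 ← R5 − 130371/2627·R4.
R6 ← R6 + 80170/2627·R4.
Swap R5 and R6.
R5 ← R5 / (940303/43457).
R1 ← R1 − 62099/43457·R5.
R2 ← R2 − 27041/43457·R5.
R3 ← R3 − 60077/43457·R5.
R4 ← R4 − 13475/43457·R5.
Row 6 reduces to 0 = 3, a contradiction. The system is inconsistent.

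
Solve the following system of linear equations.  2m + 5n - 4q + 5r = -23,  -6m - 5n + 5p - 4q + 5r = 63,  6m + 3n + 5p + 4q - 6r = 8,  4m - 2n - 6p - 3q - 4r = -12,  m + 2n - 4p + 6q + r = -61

m = -2, n = -4, p = 6, q = -4, r = -3

Row-reduce the augmented matrix:
R1 ← R1 / (2).
R2 ← R2 + 6·R1.
R3 ← R3 − 6·R1.
R4 ← R4 − 4·R1.
R5 ← R5 − 1·R1.
R2 ← R2 / (10).
R1 ← R1 − 5/2·R2.
R3 ← R3 + 12·R2.
R4 ← R4 + 12·R2.
R5 ← R5 + 1/2·R2.
R3 ← R3 / (11).
R1 ← R1 + 5/4·R3.
R2 ← R2 − 1/2·R3.
R5 ← R5 + 15/4·R3.
R4 ← R4 / (-71/5).
R1 ← R1 − 18/11·R4.
R2 ← R2 + 16/11·R4.
R3 ← R3 + 16/55·R4.
R5 ← R5 − 336/55·R4.
R5 ← R5 / (15073/3124).
R1 ← R1 + 3145/3124·R5.
R2 ← R2 − 1311/1562·R5.
R3 ← R3 − 53/781·R5.
R4 ← R4 + 50/71·R5.
Reading off the reduced rows gives m = -2, n = -4, p = 6, q = -4, r = -3.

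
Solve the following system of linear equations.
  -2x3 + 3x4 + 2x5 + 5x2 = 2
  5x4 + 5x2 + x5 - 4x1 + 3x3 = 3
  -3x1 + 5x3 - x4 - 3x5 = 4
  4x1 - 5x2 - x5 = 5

infinitely many solutions

Row-reduce:
Swap R1 and R2.
R1 ← R1 / (-4).
R3 ← R3 + 3·R1.
R4 ← R4 − 4·R1.
R2 ← R2 / (5).
R1 ← R1 + 5/4·R2.
R3 ← R3 + 15/4·R2.
R3 ← R3 / (5/4).
R1 ← R1 + 5/4·R3.
R2 ← R2 + 2/5·R3.
R4 ← R4 − 3·R3.
R4 ← R4 / (11).
R1 ← R1 + 3·R4.
R2 ← R2 + 1/5·R4.
R3 ← R3 + 2·R4.
Rank is 4 with 5 unknowns, leaving x5 free.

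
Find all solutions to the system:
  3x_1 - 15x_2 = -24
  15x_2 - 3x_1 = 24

Row-reduce:
R1 ← R1 / (3).
R2 ← R2 + 3·R1.
Rank is 1 with 2 unknowns, leaving x_2 free.

infinitely many solutions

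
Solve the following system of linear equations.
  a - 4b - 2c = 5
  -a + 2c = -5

infinitely many solutions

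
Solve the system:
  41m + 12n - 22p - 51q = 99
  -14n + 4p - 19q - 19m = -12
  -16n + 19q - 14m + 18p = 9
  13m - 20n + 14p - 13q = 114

no solution

Row-reduce:
R1 ← R1 / (41).
R2 ← R2 + 19·R1.
R3 ← R3 + 14·R1.
R4 ← R4 − 13·R1.
R2 ← R2 / (-346/41).
R1 ← R1 − 12/41·R2.
R3 ← R3 + 488/41·R2.
R4 ← R4 + 976/41·R2.
R3 ← R3 / (3326/173).
R1 ← R1 + 130/173·R3.
R2 ← R2 − 127/173·R3.
R4 ← R4 − 6652/173·R3.
Row 4 reduces to 0 = -3, a contradiction. The system is inconsistent.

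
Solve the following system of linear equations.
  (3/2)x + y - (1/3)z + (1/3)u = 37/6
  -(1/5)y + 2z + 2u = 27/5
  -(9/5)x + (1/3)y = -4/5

Row-reduce:
R1 ← R1 / (3/2).
R3 ← R3 + 9/5·R1.
R2 ← R2 / (-1/5).
R1 ← R1 − 2/3·R2.
R3 ← R3 − 23/15·R2.
R3 ← R3 / (224/15).
R1 ← R1 − 58/9·R3.
R2 ← R2 + 10·R3.
Rank is 3 with 4 unknowns, leaving u free.

infinitely many solutions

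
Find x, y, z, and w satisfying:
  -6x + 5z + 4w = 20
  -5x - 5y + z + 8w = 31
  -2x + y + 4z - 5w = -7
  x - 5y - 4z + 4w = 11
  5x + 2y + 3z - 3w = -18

x = -2, y = -1, z = 0, w = 2

Row-reduce the augmented matrix:
R1 ← R1 / (-6).
R2 ← R2 + 5·R1.
R3 ← R3 + 2·R1.
R4 ← R4 − 1·R1.
R5 ← R5 − 5·R1.
R2 ← R2 / (-5).
R3 ← R3 − 1·R2.
R4 ← R4 + 5·R2.
R5 ← R5 − 2·R2.
R3 ← R3 / (17/10).
R1 ← R1 + 5/6·R3.
R2 ← R2 − 19/30·R3.
R5 ← R5 − 59/10·R3.
Swap R4 and R5.
R4 ← R4 / (356/17).
R1 ← R1 + 169/51·R4.
R2 ← R2 − 55/51·R4.
R3 ← R3 + 54/17·R4.
R5 reduces to 0 = 0, so the extra equation is consistent.
Reading off the reduced rows gives x = -2, y = -1, z = 0, w = 2.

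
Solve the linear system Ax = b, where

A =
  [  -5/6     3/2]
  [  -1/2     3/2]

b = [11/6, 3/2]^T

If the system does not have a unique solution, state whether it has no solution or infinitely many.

x_1 = -1, x_2 = 2/3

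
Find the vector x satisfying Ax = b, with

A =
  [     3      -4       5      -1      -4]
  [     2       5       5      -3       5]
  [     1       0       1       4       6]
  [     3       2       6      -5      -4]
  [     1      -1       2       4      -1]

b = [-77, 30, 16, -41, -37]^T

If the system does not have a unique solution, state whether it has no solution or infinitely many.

x_1 = -2, x_2 = 5, x_3 = -6, x_4 = -3, x_5 = 6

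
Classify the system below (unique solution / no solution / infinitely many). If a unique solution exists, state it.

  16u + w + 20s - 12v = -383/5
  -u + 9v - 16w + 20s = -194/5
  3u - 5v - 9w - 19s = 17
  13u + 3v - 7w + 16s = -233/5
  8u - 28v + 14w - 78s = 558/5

Row-reduce the augmented matrix:
R1 ← R1 / (16).
R2 ← R2 + 1·R1.
R3 ← R3 − 3·R1.
R4 ← R4 − 13·R1.
R5 ← R5 − 8·R1.
R2 ← R2 / (33/4).
R1 ← R1 + 3/4·R2.
R3 ← R3 + 11/4·R2.
R4 ← R4 − 51/4·R2.
R5 ← R5 + 22·R2.
R3 ← R3 / (-29/2).
R1 ← R1 + 61/44·R3.
R2 ← R2 + 85/44·R3.
R4 ← R4 − 185/11·R3.
R5 ← R5 + 29·R3.
R4 ← R4 / (-49058/957).
R1 ← R1 − 8957/1914·R4.
R2 ← R2 − 2975/638·R4.
R3 ← R3 − 94/87·R4.
R5 reduces to 0 = 0, so the extra equation is consistent.
Reading off the reduced rows gives u = -1, v = 9/5, w = 1, s = -2.

u = -1, v = 9/5, w = 1, s = -2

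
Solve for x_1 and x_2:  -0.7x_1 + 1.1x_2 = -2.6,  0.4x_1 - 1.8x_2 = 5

Row-reduce the augmented matrix:
R1 ← R1 / (-7/10).
R2 ← R2 − 2/5·R1.
R2 ← R2 / (-41/35).
R1 ← R1 + 11/7·R2.
Reading off the reduced rows gives x_1 = -1, x_2 = -3.

x_1 = -1, x_2 = -3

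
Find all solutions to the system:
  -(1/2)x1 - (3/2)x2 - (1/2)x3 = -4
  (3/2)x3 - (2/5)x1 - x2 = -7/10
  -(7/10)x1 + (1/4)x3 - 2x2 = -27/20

Row-reduce:
R1 ← R1 / (-1/2).
R2 ← R2 + 2/5·R1.
R3 ← R3 + 7/10·R1.
R2 ← R2 / (1/5).
R1 ← R1 − 3·R2.
R3 ← R3 − 1/10·R2.
Row 3 reduces to 0 = 3, a contradiction. The system is inconsistent.

no solution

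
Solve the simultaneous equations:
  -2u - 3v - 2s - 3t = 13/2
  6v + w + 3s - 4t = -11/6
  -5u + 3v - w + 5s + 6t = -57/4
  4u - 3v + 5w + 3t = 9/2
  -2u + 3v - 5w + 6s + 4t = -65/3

Row-reduce the augmented matrix:
R1 ← R1 / (-2).
R3 ← R3 + 5·R1.
R4 ← R4 − 4·R1.
R5 ← R5 + 2·R1.
R2 ← R2 / (6).
R1 ← R1 − 3/2·R2.
R3 ← R3 − 21/2·R2.
R4 ← R4 + 9·R2.
R5 ← R5 − 6·R2.
R3 ← R3 / (-11/4).
R1 ← R1 + 1/4·R3.
R2 ← R2 − 1/6·R3.
R4 ← R4 − 13/2·R3.
R5 ← R5 + 6·R3.
R4 ← R4 / (129/11).
R1 ← R1 + 2/11·R4.
R2 ← R2 − 26/33·R4.
R3 ← R3 + 19/11·R4.
R5 ← R5 + 59/11·R4.
R5 ← R5 / (-2023/129).
R1 ← R1 − 161/129·R5.
R2 ← R2 + 803/387·R5.
R3 ← R3 + 212/129·R5.
R4 ← R4 − 434/129·R5.
Reading off the reduced rows gives u = -1/4, v = 0, w = 3/2, s = -2, t = -2/3.

u = -1/4, v = 0, w = 3/2, s = -2, t = -2/3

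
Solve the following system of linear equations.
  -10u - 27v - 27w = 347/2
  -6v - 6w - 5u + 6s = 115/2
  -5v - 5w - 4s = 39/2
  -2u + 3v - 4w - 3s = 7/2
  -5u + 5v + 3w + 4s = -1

u = -5/2, v = -5/2, w = -3, s = 2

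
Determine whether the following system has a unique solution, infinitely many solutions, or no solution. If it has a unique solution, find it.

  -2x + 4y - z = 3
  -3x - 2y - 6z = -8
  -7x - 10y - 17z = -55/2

Row-reduce:
R1 ← R1 / (-2).
R2 ← R2 + 3·R1.
R3 ← R3 + 7·R1.
R2 ← R2 / (-8).
R1 ← R1 + 2·R2.
R3 ← R3 + 24·R2.
Row 3 reduces to 0 = -1/2, a contradiction. The system is inconsistent.

no solution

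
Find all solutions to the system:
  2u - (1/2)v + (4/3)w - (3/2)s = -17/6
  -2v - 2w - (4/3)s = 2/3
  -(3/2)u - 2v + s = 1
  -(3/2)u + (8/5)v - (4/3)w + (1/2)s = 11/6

u = 0, v = 0, w = -1, s = 1

Row-reduce the augmented matrix:
R1 ← R1 / (2).
R3 ← R3 + 3/2·R1.
R4 ← R4 + 3/2·R1.
R2 ← R2 / (-2).
R1 ← R1 + 1/4·R2.
R3 ← R3 + 19/8·R2.
R4 ← R4 − 49/40·R2.
R3 ← R3 / (27/8).
R1 ← R1 − 11/12·R3.
R2 ← R2 − 1·R3.
R4 ← R4 + 187/120·R3.
R4 ← R4 / (-1867/2430).
R1 ← R1 + 238/243·R4.
R2 ← R2 − 19/81·R4.
R3 ← R3 − 35/81·R4.
Reading off the reduced rows gives u = 0, v = 0, w = -1, s = 1.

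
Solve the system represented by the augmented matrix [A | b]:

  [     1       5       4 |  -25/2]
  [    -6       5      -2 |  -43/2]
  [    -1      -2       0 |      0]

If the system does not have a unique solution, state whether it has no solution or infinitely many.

x_1 = 3, x_2 = -3/2, x_3 = -2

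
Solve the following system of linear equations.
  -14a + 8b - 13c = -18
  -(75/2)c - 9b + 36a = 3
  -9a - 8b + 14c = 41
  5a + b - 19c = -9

no solution

Row-reduce:
R1 ← R1 / (-14).
R2 ← R2 − 36·R1.
R3 ← R3 + 9·R1.
R4 ← R4 − 5·R1.
R2 ← R2 / (81/7).
R1 ← R1 + 4/7·R2.
R3 ← R3 + 92/7·R2.
R4 ← R4 − 27/7·R2.
R3 ← R3 / (-3143/54).
R1 ← R1 + 139/54·R3.
R2 ← R2 + 331/54·R3.
Row 4 reduces to 0 = -1, a contradiction. The system is inconsistent.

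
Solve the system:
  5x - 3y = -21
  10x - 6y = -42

Row-reduce:
R1 ← R1 / (5).
R2 ← R2 − 10·R1.
Rank is 1 with 2 unknowns, leaving y free.

infinitely many solutions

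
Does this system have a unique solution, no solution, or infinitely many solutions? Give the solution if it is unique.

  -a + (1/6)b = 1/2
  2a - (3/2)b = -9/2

a = 0, b = 3

Row-reduce the augmented matrix:
R1 ← R1 / (-1).
R2 ← R2 − 2·R1.
R2 ← R2 / (-7/6).
R1 ← R1 + 1/6·R2.
Reading off the reduced rows gives a = 0, b = 3.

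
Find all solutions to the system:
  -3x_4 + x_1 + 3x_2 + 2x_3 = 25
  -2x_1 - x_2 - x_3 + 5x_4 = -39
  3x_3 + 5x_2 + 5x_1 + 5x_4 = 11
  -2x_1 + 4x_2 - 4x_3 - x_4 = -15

x_1 = 6, x_2 = 0, x_3 = 2, x_4 = -5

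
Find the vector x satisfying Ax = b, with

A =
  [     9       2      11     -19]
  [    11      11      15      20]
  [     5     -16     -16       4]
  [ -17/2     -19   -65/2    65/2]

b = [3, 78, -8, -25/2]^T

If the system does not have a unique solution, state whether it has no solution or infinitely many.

infinitely many solutions

Row-reduce:
R1 ← R1 / (9).
R2 ← R2 − 11·R1.
R3 ← R3 − 5·R1.
R4 ← R4 + 17/2·R1.
R2 ← R2 / (77/9).
R1 ← R1 − 2/9·R2.
R3 ← R3 + 154/9·R2.
R4 ← R4 + 154/9·R2.
R3 ← R3 / (-19).
R1 ← R1 − 13/11·R3.
R2 ← R2 − 2/11·R3.
R4 ← R4 + 19·R3.
Rank is 3 with 4 unknowns, leaving x_4 free.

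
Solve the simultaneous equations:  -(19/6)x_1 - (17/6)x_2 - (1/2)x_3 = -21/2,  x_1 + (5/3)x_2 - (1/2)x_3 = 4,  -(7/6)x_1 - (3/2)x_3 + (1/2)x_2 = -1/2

Row-reduce:
R1 ← R1 / (-19/6).
R2 ← R2 − 1·R1.
R3 ← R3 + 7/6·R1.
R2 ← R2 / (44/57).
R1 ← R1 − 17/19·R2.
R3 ← R3 − 88/57·R2.
Row 3 reduces to 0 = 2, a contradiction. The system is inconsistent.

no solution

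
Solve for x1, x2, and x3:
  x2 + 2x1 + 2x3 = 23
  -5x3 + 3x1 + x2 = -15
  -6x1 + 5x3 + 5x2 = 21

Row-reduce the augmented matrix:
R1 ← R1 / (2).
R2 ← R2 − 3·R1.
R3 ← R3 + 6·R1.
R2 ← R2 / (-1/2).
R1 ← R1 − 1/2·R2.
R3 ← R3 − 8·R2.
R3 ← R3 / (-117).
R1 ← R1 + 7·R3.
R2 ← R2 − 16·R3.
Reading off the reduced rows gives x1 = 4, x2 = 3, x3 = 6.

x1 = 4, x2 = 3, x3 = 6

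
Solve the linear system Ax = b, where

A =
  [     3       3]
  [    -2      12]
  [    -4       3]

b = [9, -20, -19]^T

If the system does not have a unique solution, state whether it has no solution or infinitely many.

Row-reduce the augmented matrix:
R1 ← R1 / (3).
R2 ← R2 + 2·R1.
R3 ← R3 + 4·R1.
R2 ← R2 / (14).
R1 ← R1 − 1·R2.
R3 ← R3 − 7·R2.
R3 reduces to 0 = 0, so the extra equation is consistent.
Reading off the reduced rows gives x_1 = 4, x_2 = -1.

x_1 = 4, x_2 = -1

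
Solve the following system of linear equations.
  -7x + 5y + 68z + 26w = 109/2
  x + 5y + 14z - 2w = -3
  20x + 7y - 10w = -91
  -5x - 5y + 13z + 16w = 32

Row-reduce:
R1 ← R1 / (-7).
R2 ← R2 − 1·R1.
R3 ← R3 − 20·R1.
R4 ← R4 + 5·R1.
R2 ← R2 / (40/7).
R1 ← R1 + 5/7·R2.
R3 ← R3 − 149/7·R2.
R4 ← R4 + 60/7·R2.
R3 ← R3 / (2119/20).
R1 ← R1 + 27/4·R3.
R2 ← R2 − 83/20·R3.
Row 4 reduces to 0 = 1/4, a contradiction. The system is inconsistent.

no solution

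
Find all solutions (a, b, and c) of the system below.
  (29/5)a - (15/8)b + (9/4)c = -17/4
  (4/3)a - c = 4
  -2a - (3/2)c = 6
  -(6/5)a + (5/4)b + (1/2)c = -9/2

no solution

Row-reduce:
R1 ← R1 / (29/5).
R2 ← R2 − 4/3·R1.
R3 ← R3 + 2·R1.
R4 ← R4 + 6/5·R1.
R2 ← R2 / (25/58).
R1 ← R1 + 75/232·R2.
R3 ← R3 + 75/116·R2.
R4 ← R4 − 25/29·R2.
R3 ← R3 / (-3).
R1 ← R1 + 3/4·R3.
R2 ← R2 + 88/25·R3.
R4 ← R4 − 4·R3.
Row 4 reduces to 0 = 2/3, a contradiction. The system is inconsistent.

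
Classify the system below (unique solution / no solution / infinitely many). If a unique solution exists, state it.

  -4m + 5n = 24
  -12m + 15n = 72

Row-reduce:
R1 ← R1 / (-4).
R2 ← R2 + 12·R1.
Rank is 1 with 2 unknowns, leaving n free.

infinitely many solutions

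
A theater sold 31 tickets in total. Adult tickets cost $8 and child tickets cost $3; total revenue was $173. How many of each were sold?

Let a = adult tickets, c = child tickets.
  c + a = 31
  8a + 3c = 173
Row-reduce the augmented matrix:
R2 ← R2 − 8·R1.
R2 ← R2 / (-5).
R1 ← R1 − 1·R2.
Reading off the reduced rows gives a = 16, c = 15.

adult tickets: 16, child tickets: 15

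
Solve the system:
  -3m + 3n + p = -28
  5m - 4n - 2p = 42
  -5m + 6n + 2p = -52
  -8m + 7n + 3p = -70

m = 4, n = -5, p = -1

Row-reduce the augmented matrix:
R1 ← R1 / (-3).
R2 ← R2 − 5·R1.
R3 ← R3 + 5·R1.
R4 ← R4 + 8·R1.
R1 ← R1 + 1·R2.
R3 ← R3 − 1·R2.
R4 ← R4 + 1·R2.
R3 ← R3 / (2/3).
R1 ← R1 + 2/3·R3.
R2 ← R2 + 1/3·R3.
R4 reduces to 0 = 0, so the extra equation is consistent.
Reading off the reduced rows gives m = 4, n = -5, p = -1.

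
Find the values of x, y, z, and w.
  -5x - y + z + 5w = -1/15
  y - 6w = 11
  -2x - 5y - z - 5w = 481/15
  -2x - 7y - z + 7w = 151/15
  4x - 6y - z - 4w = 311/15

x = -2, y = -3, z = -7/5, w = -7/3

Row-reduce the augmented matrix:
R1 ← R1 / (-5).
R3 ← R3 + 2·R1.
R4 ← R4 + 2·R1.
R5 ← R5 − 4·R1.
R1 ← R1 − 1/5·R2.
R3 ← R3 + 23/5·R2.
R4 ← R4 + 33/5·R2.
R5 ← R5 + 34/5·R2.
R3 ← R3 / (-7/5).
R1 ← R1 + 1/5·R3.
R4 ← R4 + 7/5·R3.
R5 ← R5 + 1/5·R3.
Swap R4 and R5.
R4 ← R4 / (-251/7).
R1 ← R1 − 36/7·R4.
R2 ← R2 + 6·R4.
R3 ← R3 − 173/7·R4.
R5 reduces to 0 = 0, so the extra equation is consistent.
Reading off the reduced rows gives x = -2, y = -3, z = -7/5, w = -7/3.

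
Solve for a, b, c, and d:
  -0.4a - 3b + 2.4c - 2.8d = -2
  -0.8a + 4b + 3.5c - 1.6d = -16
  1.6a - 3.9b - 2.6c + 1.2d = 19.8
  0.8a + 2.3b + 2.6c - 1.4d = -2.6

Row-reduce the augmented matrix:
R1 ← R1 / (-2/5).
R2 ← R2 + 4/5·R1.
R3 ← R3 − 8/5·R1.
R4 ← R4 − 4/5·R1.
R2 ← R2 / (10).
R1 ← R1 − 15/2·R2.
R3 ← R3 + 159/10·R2.
R4 ← R4 + 37/10·R2.
R3 ← R3 / (4933/1000).
R1 ← R1 + 201/40·R3.
R2 ← R2 + 13/100·R3.
R4 ← R4 − 6919/1000·R3.
R4 ← R4 / (-2045/4933).
R1 ← R1 − 1441/4933·R4.
R2 ← R2 − 1500/4933·R4.
R3 ← R3 + 3640/4933·R4.
Reading off the reduced rows gives a = 6, b = -2, c = 0, d = 2.

a = 6, b = -2, c = 0, d = 2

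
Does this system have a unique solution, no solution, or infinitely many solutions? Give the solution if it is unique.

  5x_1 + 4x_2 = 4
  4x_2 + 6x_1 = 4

x_1 = 0, x_2 = 1

Row-reduce the augmented matrix:
R1 ← R1 / (5).
R2 ← R2 − 6·R1.
R2 ← R2 / (-4/5).
R1 ← R1 − 4/5·R2.
Reading off the reduced rows gives x_1 = 0, x_2 = 1.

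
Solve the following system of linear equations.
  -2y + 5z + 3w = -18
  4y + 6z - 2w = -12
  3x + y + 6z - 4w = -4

infinitely many solutions

Row-reduce:
Swap R1 and R3.
R1 ← R1 / (3).
R2 ← R2 / (4).
R1 ← R1 − 1/3·R2.
R3 ← R3 + 2·R2.
R3 ← R3 / (8).
R1 ← R1 − 3/2·R3.
R2 ← R2 − 3/2·R3.
Rank is 3 with 4 unknowns, leaving w free.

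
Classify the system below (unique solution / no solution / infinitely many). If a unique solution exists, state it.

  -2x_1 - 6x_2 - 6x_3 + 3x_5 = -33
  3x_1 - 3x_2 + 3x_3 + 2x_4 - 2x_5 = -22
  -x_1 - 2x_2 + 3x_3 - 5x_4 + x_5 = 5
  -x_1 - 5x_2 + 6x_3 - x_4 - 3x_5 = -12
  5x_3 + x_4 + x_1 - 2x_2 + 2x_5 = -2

x_1 = -3, x_2 = 5, x_3 = 2, x_4 = -1, x_5 = 1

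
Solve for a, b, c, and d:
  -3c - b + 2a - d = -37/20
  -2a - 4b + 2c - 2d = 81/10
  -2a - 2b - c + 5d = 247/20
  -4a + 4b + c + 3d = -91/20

a = 1/5, b = -5/2, c = 1, d = 7/4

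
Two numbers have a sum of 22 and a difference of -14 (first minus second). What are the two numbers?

first number: 4, second number: 18

Let x = first number, y = second number.
  x + y = 22
  x - y = -14
From equation 1: x = 22 − y.
Substitute into equation 2 and solve: y = 18.
Then x = 4.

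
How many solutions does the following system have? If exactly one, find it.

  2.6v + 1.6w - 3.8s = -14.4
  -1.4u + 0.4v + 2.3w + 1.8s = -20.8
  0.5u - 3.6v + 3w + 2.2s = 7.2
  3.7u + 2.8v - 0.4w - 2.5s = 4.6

u = 4, v = -6, w = -4, s = -2

Row-reduce the augmented matrix:
Swap R1 and R2.
R1 ← R1 / (-7/5).
R3 ← R3 − 1/2·R1.
R4 ← R4 − 37/10·R1.
R2 ← R2 / (13/5).
R1 ← R1 + 2/7·R2.
R3 ← R3 + 121/35·R2.
R4 ← R4 − 27/7·R2.
R3 ← R3 / (10827/1820).
R1 ← R1 + 267/182·R3.
R2 ← R2 − 8/13·R3.
R4 ← R4 − 1203/364·R3.
R4 ← R4 / (821/90).
R1 ← R1 + 8114/3609·R4.
R2 ← R2 + 13349/10827·R4.
R3 ← R3 + 4022/10827·R4.
Reading off the reduced rows gives u = 4, v = -6, w = -4, s = -2.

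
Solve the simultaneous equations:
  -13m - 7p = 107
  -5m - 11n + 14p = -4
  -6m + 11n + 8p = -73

Row-reduce the augmented matrix:
R1 ← R1 / (-13).
R2 ← R2 + 5·R1.
R3 ← R3 + 6·R1.
R2 ← R2 / (-11).
R3 ← R3 − 11·R2.
R3 ← R3 / (363/13).
R1 ← R1 − 7/13·R3.
R2 ← R2 + 217/143·R3.
Reading off the reduced rows gives m = -5, n = -5, p = -6.

m = -5, n = -5, p = -6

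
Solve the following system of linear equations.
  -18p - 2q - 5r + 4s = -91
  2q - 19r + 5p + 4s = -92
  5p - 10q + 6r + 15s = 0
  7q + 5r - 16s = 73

p = 3, q = 0, r = 5, s = -3

Row-reduce the augmented matrix:
R1 ← R1 / (-18).
R2 ← R2 − 5·R1.
R3 ← R3 − 5·R1.
R2 ← R2 / (13/9).
R1 ← R1 − 1/9·R2.
R3 ← R3 + 95/9·R2.
R4 ← R4 − 7·R2.
R3 ← R3 / (-1877/13).
R1 ← R1 − 24/13·R3.
R2 ← R2 + 367/26·R3.
R4 ← R4 − 2699/26·R3.
R4 ← R4 / (-8755/3754).
R1 ← R1 − 128/1877·R4.
R2 ← R2 + 6337/3754·R4.
R3 ← R3 + 695/1877·R4.
Reading off the reduced rows gives p = 3, q = 0, r = 5, s = -3.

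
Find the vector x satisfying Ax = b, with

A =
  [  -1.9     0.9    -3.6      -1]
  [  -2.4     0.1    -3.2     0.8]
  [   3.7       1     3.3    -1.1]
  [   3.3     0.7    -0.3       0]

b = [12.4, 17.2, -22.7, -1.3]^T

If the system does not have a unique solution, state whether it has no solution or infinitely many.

x_1 = 0, x_2 = -4, x_3 = -5, x_4 = 2

Row-reduce the augmented matrix:
R1 ← R1 / (-19/10).
R2 ← R2 + 12/5·R1.
R3 ← R3 − 37/10·R1.
R4 ← R4 − 33/10·R1.
R2 ← R2 / (-197/190).
R1 ← R1 + 9/19·R2.
R3 ← R3 − 523/190·R2.
R4 ← R4 − 43/19·R2.
R3 ← R3 / (-263/1970).
R1 ← R1 − 252/197·R3.
R2 ← R2 + 256/197·R3.
R4 ← R4 + 1423/394·R3.
R4 ← R4 / (-33123/526).
R1 ← R1 − 6014/263·R4.
R2 ← R2 + 6744/263·R4.
R3 ← R3 + 4787/263·R4.
Reading off the reduced rows gives x_1 = 0, x_2 = -4, x_3 = -5, x_4 = 2.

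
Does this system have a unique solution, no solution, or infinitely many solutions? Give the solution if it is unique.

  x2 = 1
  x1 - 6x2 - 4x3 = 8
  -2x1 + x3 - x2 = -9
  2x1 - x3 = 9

no solution

Row-reduce:
Swap R1 and R2.
R3 ← R3 + 2·R1.
R4 ← R4 − 2·R1.
R1 ← R1 + 6·R2.
R3 ← R3 + 13·R2.
R4 ← R4 − 12·R2.
R3 ← R3 / (-7).
R1 ← R1 + 4·R3.
R4 ← R4 − 7·R3.
Row 4 reduces to 0 = 1, a contradiction. The system is inconsistent.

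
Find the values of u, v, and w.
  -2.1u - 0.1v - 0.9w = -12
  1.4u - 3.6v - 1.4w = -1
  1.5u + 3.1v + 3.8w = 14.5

Row-reduce the augmented matrix:
R1 ← R1 / (-21/10).
R2 ← R2 − 7/5·R1.
R3 ← R3 − 3/2·R1.
R2 ← R2 / (-11/3).
R1 ← R1 − 1/21·R2.
R3 ← R3 − 106/35·R2.
R3 ← R3 / (1159/770).
R1 ← R1 − 31/77·R3.
R2 ← R2 − 6/11·R3.
Reading off the reduced rows gives u = 6, v = 3, w = -1.

u = 6, v = 3, w = -1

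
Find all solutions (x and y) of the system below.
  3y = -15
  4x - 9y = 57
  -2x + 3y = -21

x = 3, y = -5

Row-reduce the augmented matrix:
Swap R1 and R2.
R1 ← R1 / (4).
R3 ← R3 + 2·R1.
R2 ← R2 / (3).
R1 ← R1 + 9/4·R2.
R3 ← R3 + 3/2·R2.
R3 reduces to 0 = 0, so the extra equation is consistent.
Reading off the reduced rows gives x = 3, y = -5.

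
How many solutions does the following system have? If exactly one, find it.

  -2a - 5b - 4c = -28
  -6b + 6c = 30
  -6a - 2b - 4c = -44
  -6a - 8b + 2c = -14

a = 4, b = 0, c = 5

Row-reduce the augmented matrix:
R1 ← R1 / (-2).
R3 ← R3 + 6·R1.
R4 ← R4 + 6·R1.
R2 ← R2 / (-6).
R1 ← R1 − 5/2·R2.
R3 ← R3 − 13·R2.
R4 ← R4 − 7·R2.
R3 ← R3 / (21).
R1 ← R1 − 9/2·R3.
R2 ← R2 + 1·R3.
R4 ← R4 − 21·R3.
R4 reduces to 0 = 0, so the extra equation is consistent.
Reading off the reduced rows gives a = 4, b = 0, c = 5.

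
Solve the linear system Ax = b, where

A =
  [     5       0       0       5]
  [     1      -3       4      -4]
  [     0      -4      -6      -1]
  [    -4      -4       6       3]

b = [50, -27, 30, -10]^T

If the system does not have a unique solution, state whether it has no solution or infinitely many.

x_1 = 4, x_2 = -3, x_3 = -4, x_4 = 6

Row-reduce the augmented matrix:
R1 ← R1 / (5).
R2 ← R2 − 1·R1.
R4 ← R4 + 4·R1.
R2 ← R2 / (-3).
R3 ← R3 + 4·R2.
R4 ← R4 + 4·R2.
R3 ← R3 / (-34/3).
R2 ← R2 + 4/3·R3.
R4 ← R4 − 2/3·R3.
R4 ← R4 / (14).
R1 ← R1 − 1·R4.
R2 ← R2 − 1·R4.
R3 ← R3 + 1/2·R4.
Reading off the reduced rows gives x_1 = 4, x_2 = -3, x_3 = -4, x_4 = 6.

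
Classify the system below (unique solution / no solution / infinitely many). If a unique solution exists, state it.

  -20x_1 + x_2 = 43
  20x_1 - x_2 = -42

no solution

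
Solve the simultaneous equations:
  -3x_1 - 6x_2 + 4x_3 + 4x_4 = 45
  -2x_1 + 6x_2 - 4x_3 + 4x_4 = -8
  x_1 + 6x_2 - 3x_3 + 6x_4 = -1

infinitely many solutions

Row-reduce:
R1 ← R1 / (-3).
R2 ← R2 + 2·R1.
R3 ← R3 − 1·R1.
R2 ← R2 / (10).
R1 ← R1 − 2·R2.
R3 ← R3 − 4·R2.
R2 ← R2 + 2/3·R3.
Rank is 3 with 4 unknowns, leaving x_4 free.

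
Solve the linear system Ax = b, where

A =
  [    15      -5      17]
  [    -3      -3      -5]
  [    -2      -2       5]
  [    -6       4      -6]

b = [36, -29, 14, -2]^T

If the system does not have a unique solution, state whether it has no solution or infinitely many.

no solution

Row-reduce:
R1 ← R1 / (15).
R2 ← R2 + 3·R1.
R3 ← R3 + 2·R1.
R4 ← R4 + 6·R1.
R2 ← R2 / (-4).
R1 ← R1 + 1/3·R2.
R3 ← R3 + 8/3·R2.
R4 ← R4 − 2·R2.
R3 ← R3 / (25/3).
R1 ← R1 − 19/15·R3.
R2 ← R2 − 2/5·R3.
Row 4 reduces to 0 = 3/2, a contradiction. The system is inconsistent.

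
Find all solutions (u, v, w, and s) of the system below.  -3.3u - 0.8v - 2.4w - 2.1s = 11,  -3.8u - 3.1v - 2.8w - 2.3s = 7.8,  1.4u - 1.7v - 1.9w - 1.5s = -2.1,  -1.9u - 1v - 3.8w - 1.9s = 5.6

u = -2, v = 2, w = 1, s = -4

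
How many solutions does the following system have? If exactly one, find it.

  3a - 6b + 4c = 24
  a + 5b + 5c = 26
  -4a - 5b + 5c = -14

Row-reduce the augmented matrix:
R1 ← R1 / (3).
R2 ← R2 − 1·R1.
R3 ← R3 + 4·R1.
R2 ← R2 / (7).
R1 ← R1 + 2·R2.
R3 ← R3 + 13·R2.
R3 ← R3 / (120/7).
R1 ← R1 − 50/21·R3.
R2 ← R2 − 11/21·R3.
Reading off the reduced rows gives a = 6, b = 1, c = 3.

a = 6, b = 1, c = 3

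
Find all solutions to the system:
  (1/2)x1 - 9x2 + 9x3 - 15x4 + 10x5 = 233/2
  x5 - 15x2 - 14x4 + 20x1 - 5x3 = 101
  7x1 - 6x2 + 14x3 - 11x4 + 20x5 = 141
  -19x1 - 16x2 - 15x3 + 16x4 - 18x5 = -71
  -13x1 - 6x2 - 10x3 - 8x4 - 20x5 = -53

no solution

Row-reduce:
R1 ← R1 / (1/2).
R2 ← R2 − 20·R1.
R3 ← R3 − 7·R1.
R4 ← R4 + 19·R1.
R5 ← R5 + 13·R1.
R2 ← R2 / (345).
R1 ← R1 + 18·R2.
R3 ← R3 − 120·R2.
R4 ← R4 + 358·R2.
R5 ← R5 + 240·R2.
R3 ← R3 / (344/23).
R1 ← R1 + 24/23·R3.
R2 ← R2 + 73/69·R3.
R4 ← R4 + 3571/69·R3.
R5 ← R5 + 688/23·R3.
R4 ← R4 / (192889/5160).
R1 ← R1 − 51/215·R4.
R2 ← R2 − 7003/5160·R4.
R3 ← R3 + 111/344·R4.
Row 5 reduces to 0 = -4, a contradiction. The system is inconsistent.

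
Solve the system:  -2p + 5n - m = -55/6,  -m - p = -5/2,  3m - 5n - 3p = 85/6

Row-reduce the augmented matrix:
R1 ← R1 / (-1).
R2 ← R2 + 1·R1.
R3 ← R3 − 3·R1.
R2 ← R2 / (-5).
R1 ← R1 + 5·R2.
R3 ← R3 − 10·R2.
R3 ← R3 / (-7).
R1 ← R1 − 1·R3.
R2 ← R2 + 1/5·R3.
Reading off the reduced rows gives m = 5/2, n = -4/3, p = 0.

m = 5/2, n = -4/3, p = 0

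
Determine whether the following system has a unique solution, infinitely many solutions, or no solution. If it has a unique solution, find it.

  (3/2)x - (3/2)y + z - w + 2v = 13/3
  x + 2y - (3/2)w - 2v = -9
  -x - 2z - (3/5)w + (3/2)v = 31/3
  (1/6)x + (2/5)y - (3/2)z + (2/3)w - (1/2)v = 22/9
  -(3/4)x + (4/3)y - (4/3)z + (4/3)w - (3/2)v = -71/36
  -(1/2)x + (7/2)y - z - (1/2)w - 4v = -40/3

x = -1/3, y = -5/3, z = -3, w = 0, v = 8/3

Row-reduce the augmented matrix:
R1 ← R1 / (3/2).
R2 ← R2 − 1·R1.
R3 ← R3 + 1·R1.
R4 ← R4 − 1/6·R1.
R5 ← R5 + 3/4·R1.
R6 ← R6 + 1/2·R1.
R2 ← R2 / (3).
R1 ← R1 + 1·R2.
R3 ← R3 + 1·R2.
R4 ← R4 − 17/30·R2.
R5 ← R5 − 7/12·R2.
R6 ← R6 − 3·R2.
R3 ← R3 / (-14/9).
R1 ← R1 − 4/9·R3.
R2 ← R2 + 2/9·R3.
R4 ← R4 + 401/270·R3.
R5 ← R5 + 19/27·R3.
R4 ← R4 / (10121/4200).
R1 ← R1 + 97/70·R4.
R2 ← R2 + 2/35·R4.
R3 ← R3 − 139/140·R4.
R5 ← R5 − 1423/840·R4.
R5 ← R5 / (143333/242904).
R1 ← R1 + 5759/20242·R5.
R2 ← R2 + 28305/20242·R5.
R3 ← R3 + 7925/20242·R5.
R4 ← R4 + 7295/10121·R5.
R6 reduces to 0 = 0, so the extra equation is consistent.
Reading off the reduced rows gives x = -1/3, y = -5/3, z = -3, w = 0, v = 8/3.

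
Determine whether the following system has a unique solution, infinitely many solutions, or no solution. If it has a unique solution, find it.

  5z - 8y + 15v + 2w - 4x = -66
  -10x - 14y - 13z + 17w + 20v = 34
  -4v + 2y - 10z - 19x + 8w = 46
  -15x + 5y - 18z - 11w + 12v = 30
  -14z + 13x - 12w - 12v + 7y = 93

Row-reduce the augmented matrix:
R1 ← R1 / (-4).
R2 ← R2 + 10·R1.
R3 ← R3 + 19·R1.
R4 ← R4 + 15·R1.
R5 ← R5 − 13·R1.
R2 ← R2 / (6).
R1 ← R1 − 2·R2.
R3 ← R3 − 40·R2.
R4 ← R4 − 35·R2.
R5 ← R5 + 19·R2.
R3 ← R3 / (545/4).
R1 ← R1 − 29/4·R3.
R2 ← R2 + 17/4·R3.
R4 ← R4 − 112·R3.
R5 ← R5 + 157/2·R3.
R4 ← R4 / (-23441/1090).
R1 ← R1 + 89/545·R4.
R2 ← R2 + 591/1090·R4.
R3 ← R3 + 326/545·R4.
R5 ← R5 + 15757/1090·R4.
R5 ← R5 / (-253043/23441).
R1 ← R1 + 21176/70323·R5.
R2 ← R2 + 52145/23441·R5.
R3 ← R3 + 25153/70323·R5.
R4 ← R4 + 25929/23441·R5.
Reading off the reduced rows gives x = 2, y = 3, z = -5, w = 3, v = -1.

x = 2, y = 3, z = -5, w = 3, v = -1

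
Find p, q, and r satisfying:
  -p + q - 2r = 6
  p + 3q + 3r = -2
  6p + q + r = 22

Row-reduce the augmented matrix:
R1 ← R1 / (-1).
R2 ← R2 − 1·R1.
R3 ← R3 − 6·R1.
R2 ← R2 / (4).
R1 ← R1 + 1·R2.
R3 ← R3 − 7·R2.
R3 ← R3 / (-51/4).
R1 ← R1 − 9/4·R3.
R2 ← R2 − 1/4·R3.
Reading off the reduced rows gives p = 4, q = 2, r = -4.

p = 4, q = 2, r = -4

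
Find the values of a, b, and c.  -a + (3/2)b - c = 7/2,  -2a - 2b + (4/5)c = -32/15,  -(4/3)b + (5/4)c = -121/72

a = -1, b = 8/3, c = 3/2

Row-reduce the augmented matrix:
R1 ← R1 / (-1).
R2 ← R2 + 2·R1.
R2 ← R2 / (-5).
R1 ← R1 + 3/2·R2.
R3 ← R3 + 4/3·R2.
R3 ← R3 / (151/300).
R1 ← R1 − 4/25·R3.
R2 ← R2 + 14/25·R3.
Reading off the reduced rows gives a = -1, b = 8/3, c = 3/2.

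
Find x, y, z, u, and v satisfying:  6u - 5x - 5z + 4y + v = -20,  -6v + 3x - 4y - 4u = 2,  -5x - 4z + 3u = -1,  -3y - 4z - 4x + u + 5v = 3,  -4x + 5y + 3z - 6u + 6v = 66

Row-reduce the augmented matrix:
R1 ← R1 / (-5).
R2 ← R2 − 3·R1.
R3 ← R3 + 5·R1.
R4 ← R4 + 4·R1.
R5 ← R5 + 4·R1.
R2 ← R2 / (-8/5).
R1 ← R1 + 4/5·R2.
R3 ← R3 + 4·R2.
R4 ← R4 + 31/5·R2.
R5 ← R5 − 9/5·R2.
R3 ← R3 / (17/2).
R1 ← R1 − 5/2·R3.
R2 ← R2 − 15/8·R3.
R4 ← R4 − 93/8·R3.
R5 ← R5 − 29/8·R3.
R4 ← R4 / (33/68).
R1 ← R1 + 7/17·R4.
R2 ← R2 − 47/68·R4.
R3 ← R3 + 4/17·R4.
R5 ← R5 + 707/68·R4.
R5 ← R5 / (1824/11).
R1 ← R1 − 62/11·R5.
R2 ← R2 + 119/11·R5.
R3 ← R3 − 59/11·R5.
R4 ← R4 − 182/11·R5.
Reading off the reduced rows gives x = -6, y = 0, z = 4, u = -5, v = 0.

x = -6, y = 0, z = 4, u = -5, v = 0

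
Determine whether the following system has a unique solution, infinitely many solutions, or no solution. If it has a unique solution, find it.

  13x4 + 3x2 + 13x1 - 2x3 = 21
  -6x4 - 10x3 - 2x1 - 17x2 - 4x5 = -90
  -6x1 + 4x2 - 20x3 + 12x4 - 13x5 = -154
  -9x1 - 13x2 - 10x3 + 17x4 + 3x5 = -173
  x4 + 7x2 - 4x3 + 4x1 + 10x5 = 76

Row-reduce the augmented matrix:
R1 ← R1 / (13).
R2 ← R2 + 2·R1.
R3 ← R3 + 6·R1.
R4 ← R4 + 9·R1.
R5 ← R5 − 4·R1.
R2 ← R2 / (-215/13).
R1 ← R1 − 3/13·R2.
R3 ← R3 − 70/13·R2.
R4 ← R4 + 142/13·R2.
R5 ← R5 − 79/13·R2.
R3 ← R3 / (-1044/43).
R1 ← R1 + 64/215·R3.
R2 ← R2 − 134/215·R3.
R4 ← R4 + 984/215·R3.
R5 ← R5 + 1542/215·R3.
R4 ← R4 / (2218/87).
R1 ← R1 − 193/261·R4.
R2 ← R2 − 175/261·R4.
R3 ← R3 + 359/522·R4.
R5 ← R5 + 818/87·R4.
R5 ← R5 / (175557/11090).
R1 ← R1 + 4069/33270·R5.
R2 ← R2 + 5732/16635·R5.
R3 ← R3 − 13541/16635·R5.
R4 ← R4 − 3627/11090·R5.
Reading off the reduced rows gives x1 = 5, x2 = 4, x3 = 2, x4 = -4, x5 = 4.

x1 = 5, x2 = 4, x3 = 2, x4 = -4, x5 = 4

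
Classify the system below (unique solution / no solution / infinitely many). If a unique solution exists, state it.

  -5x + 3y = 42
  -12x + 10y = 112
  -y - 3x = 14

x = -6, y = 4

Row-reduce the augmented matrix:
R1 ← R1 / (-5).
R2 ← R2 + 12·R1.
R3 ← R3 + 3·R1.
R2 ← R2 / (14/5).
R1 ← R1 + 3/5·R2.
R3 ← R3 + 14/5·R2.
R3 reduces to 0 = 0, so the extra equation is consistent.
Reading off the reduced rows gives x = -6, y = 4.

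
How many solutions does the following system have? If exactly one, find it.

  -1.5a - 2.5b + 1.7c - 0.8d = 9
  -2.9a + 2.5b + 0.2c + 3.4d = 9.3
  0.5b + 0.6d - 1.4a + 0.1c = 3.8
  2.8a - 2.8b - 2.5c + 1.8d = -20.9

Row-reduce the augmented matrix:
R1 ← R1 / (-3/2).
R2 ← R2 + 29/10·R1.
R3 ← R3 + 7/5·R1.
R4 ← R4 − 14/5·R1.
R2 ← R2 / (22/3).
R1 ← R1 − 5/3·R2.
R3 ← R3 − 17/6·R2.
R4 ← R4 + 112/15·R2.
R3 ← R3 / (-647/2200).
R1 ← R1 + 19/44·R3.
R2 ← R2 + 463/1100·R3.
R4 ← R4 + 6791/2750·R3.
R4 ← R4 / (163104/16175).
R1 ← R1 − 154/647·R4.
R2 ← R2 − 4796/3235·R4.
R3 ← R3 − 1242/647·R4.
Reading off the reduced rows gives a = -2, b = 1, c = 5, d = 0.

a = -2, b = 1, c = 5, d = 0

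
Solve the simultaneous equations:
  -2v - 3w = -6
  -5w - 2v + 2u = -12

infinitely many solutions

Row-reduce:
Swap R1 and R2.
R1 ← R1 / (2).
R2 ← R2 / (-2).
R1 ← R1 + 1·R2.
Rank is 2 with 3 unknowns, leaving w free.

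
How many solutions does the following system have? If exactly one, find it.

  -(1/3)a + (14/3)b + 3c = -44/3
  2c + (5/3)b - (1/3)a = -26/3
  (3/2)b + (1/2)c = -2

no solution

Row-reduce:
R1 ← R1 / (-1/3).
R2 ← R2 + 1/3·R1.
R2 ← R2 / (-3).
R1 ← R1 + 14·R2.
R3 ← R3 − 3/2·R2.
Row 3 reduces to 0 = 1, a contradiction. The system is inconsistent.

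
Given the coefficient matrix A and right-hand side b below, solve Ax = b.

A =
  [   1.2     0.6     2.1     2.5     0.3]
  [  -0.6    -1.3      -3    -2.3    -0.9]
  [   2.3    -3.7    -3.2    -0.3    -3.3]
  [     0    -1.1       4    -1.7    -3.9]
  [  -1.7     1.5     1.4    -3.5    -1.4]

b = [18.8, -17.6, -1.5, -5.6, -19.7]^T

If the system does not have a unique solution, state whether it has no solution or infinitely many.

x_1 = 3, x_2 = 1, x_3 = 1, x_4 = 5, x_5 = 0

Row-reduce the augmented matrix:
R1 ← R1 / (6/5).
R2 ← R2 + 3/5·R1.
R3 ← R3 − 23/10·R1.
R5 ← R5 + 17/10·R1.
R2 ← R2 / (-1).
R1 ← R1 − 1/2·R2.
R3 ← R3 + 97/20·R2.
R4 ← R4 + 11/10·R2.
R5 ← R5 − 47/20·R2.
R3 ← R3 / (893/400).
R1 ← R1 − 31/40·R3.
R2 ← R2 − 39/20·R3.
R4 ← R4 − 1229/200·R3.
R5 ← R5 + 83/400·R3.
R4 ← R4 / (-7331/13395).
R1 ← R1 − 4174/2679·R4.
R2 ← R2 − 937/893·R4.
R3 ← R3 − 1/2679·R4.
R5 ← R5 + 10831/4465·R4.
R5 ← R5 / (584441/73310).
R1 ← R1 + 50844/7331·R5.
R2 ← R2 + 27012/7331·R5.
R3 ← R3 + 792/7331·R5.
R4 ← R4 − 32433/7331·R5.
Reading off the reduced rows gives x_1 = 3, x_2 = 1, x_3 = 1, x_4 = 5, x_5 = 0.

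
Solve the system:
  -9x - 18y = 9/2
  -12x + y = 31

x = -5/2, y = 1

Row-reduce the augmented matrix:
R1 ← R1 / (-9).
R2 ← R2 + 12·R1.
R2 ← R2 / (25).
R1 ← R1 − 2·R2.
Reading off the reduced rows gives x = -5/2, y = 1.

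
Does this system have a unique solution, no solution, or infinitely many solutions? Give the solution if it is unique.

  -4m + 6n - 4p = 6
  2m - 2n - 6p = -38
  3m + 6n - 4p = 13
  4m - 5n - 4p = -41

Row-reduce the augmented matrix:
R1 ← R1 / (-4).
R2 ← R2 − 2·R1.
R3 ← R3 − 3·R1.
R4 ← R4 − 4·R1.
R1 ← R1 + 3/2·R2.
R3 ← R3 − 21/2·R2.
R4 ← R4 − 1·R2.
R3 ← R3 / (77).
R1 ← R1 + 11·R3.
R2 ← R2 + 8·R3.
R4 reduces to 0 = 0, so the extra equation is consistent.
Reading off the reduced rows gives m = 1, n = 5, p = 5.

m = 1, n = 5, p = 5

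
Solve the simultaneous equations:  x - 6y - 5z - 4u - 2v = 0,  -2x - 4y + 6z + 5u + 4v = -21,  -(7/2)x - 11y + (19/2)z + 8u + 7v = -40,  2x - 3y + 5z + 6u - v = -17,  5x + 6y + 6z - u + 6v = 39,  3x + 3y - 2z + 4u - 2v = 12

no solution

Row-reduce:
R2 ← R2 + 2·R1.
R3 ← R3 + 7/2·R1.
R4 ← R4 − 2·R1.
R5 ← R5 − 5·R1.
R6 ← R6 − 3·R1.
R2 ← R2 / (-16).
R1 ← R1 + 6·R2.
R3 ← R3 + 32·R2.
R4 ← R4 − 9·R2.
R5 ← R5 − 36·R2.
R6 ← R6 − 21·R2.
Swap R3 and R4.
R3 ← R3 / (51/4).
R1 ← R1 + 7/2·R3.
R2 ← R2 − 1/4·R3.
R5 ← R5 − 22·R3.
R6 ← R6 − 31/4·R3.
Swap R4 and R5.
R4 ← R4 / (-1835/204).
R1 ← R1 − 103/204·R4.
R2 ← R2 + 11/204·R4.
R3 ← R3 − 197/204·R4.
R6 ← R6 − 467/102·R4.
Swap R5 and R6.
R5 ← R5 / (14103/1835).
R1 ← R1 + 1044/1835·R5.
R2 ← R2 + 227/1835·R5.
R3 ← R3 − 2564/1835·R5.
R4 ← R4 + 2208/1835·R5.
Row 6 reduces to 0 = 2, a contradiction. The system is inconsistent.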